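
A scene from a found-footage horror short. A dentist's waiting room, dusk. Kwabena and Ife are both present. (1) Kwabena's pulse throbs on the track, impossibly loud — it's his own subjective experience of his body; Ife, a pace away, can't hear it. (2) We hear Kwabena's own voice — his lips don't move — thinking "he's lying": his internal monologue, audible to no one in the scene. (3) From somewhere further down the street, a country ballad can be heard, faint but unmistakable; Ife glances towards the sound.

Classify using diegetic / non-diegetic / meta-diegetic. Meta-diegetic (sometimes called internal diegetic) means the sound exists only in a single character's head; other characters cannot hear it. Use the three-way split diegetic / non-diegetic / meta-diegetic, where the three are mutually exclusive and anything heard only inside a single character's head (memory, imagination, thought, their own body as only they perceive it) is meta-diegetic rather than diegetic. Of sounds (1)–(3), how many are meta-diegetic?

(1) is meta-diegetic: a subjective body sound — Kwabena's private perception, inaudible to Ife.
Sound (2): internal monologue — inside Kwabena's mind, not spoken into the scene, so meta-diegetic.
Sound (3): off-screen diegetic: the source is out of frame but still in the story's space, so diegetic.
So 2 of the 3 are meta-diegetic: (1), (2).

2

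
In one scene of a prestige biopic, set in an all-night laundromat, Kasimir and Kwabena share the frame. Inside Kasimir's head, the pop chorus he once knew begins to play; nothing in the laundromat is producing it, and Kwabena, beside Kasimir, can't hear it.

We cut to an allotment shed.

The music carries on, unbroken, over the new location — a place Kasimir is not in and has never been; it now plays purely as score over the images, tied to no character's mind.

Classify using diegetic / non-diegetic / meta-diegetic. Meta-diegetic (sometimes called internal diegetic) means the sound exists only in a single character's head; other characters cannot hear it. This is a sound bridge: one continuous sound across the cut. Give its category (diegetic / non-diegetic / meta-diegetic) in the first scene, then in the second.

meta-diegetic, non-diegetic

Scene one: the music exists only inside Kasimir's mind; Kwabena can't hear it → meta-diegetic.
Scene two: it's detached from Kasimir entirely and plays over unrelated images with no in-world source — conventional underscore → non-diegetic.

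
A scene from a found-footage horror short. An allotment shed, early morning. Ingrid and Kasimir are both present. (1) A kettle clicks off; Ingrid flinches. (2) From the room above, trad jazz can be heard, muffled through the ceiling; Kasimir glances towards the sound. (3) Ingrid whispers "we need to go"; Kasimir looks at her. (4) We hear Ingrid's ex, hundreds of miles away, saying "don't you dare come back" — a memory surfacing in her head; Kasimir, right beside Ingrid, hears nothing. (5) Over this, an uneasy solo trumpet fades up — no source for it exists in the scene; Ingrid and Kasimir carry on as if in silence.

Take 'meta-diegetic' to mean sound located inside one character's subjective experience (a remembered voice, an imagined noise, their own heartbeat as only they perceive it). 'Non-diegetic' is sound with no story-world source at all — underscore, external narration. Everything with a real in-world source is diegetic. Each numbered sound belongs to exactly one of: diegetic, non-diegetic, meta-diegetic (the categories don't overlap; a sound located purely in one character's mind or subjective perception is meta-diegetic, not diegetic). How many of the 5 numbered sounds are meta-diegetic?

1

(1) the sound comes from a kettle physically present in the location → diegetic.
(2) off-screen diegetic: the source is out of frame but still in the story's space → diegetic.
(3) is diegetic: spoken by a character present in the story world.
(4) the voice is a memory playing only inside Ingrid's mind; Kasimir can't hear it → meta-diegetic.
Sound (5): score with no on-screen or off-screen source; it exists for the audience alone, so non-diegetic.
Meta-diegetic: (4) — that's 1.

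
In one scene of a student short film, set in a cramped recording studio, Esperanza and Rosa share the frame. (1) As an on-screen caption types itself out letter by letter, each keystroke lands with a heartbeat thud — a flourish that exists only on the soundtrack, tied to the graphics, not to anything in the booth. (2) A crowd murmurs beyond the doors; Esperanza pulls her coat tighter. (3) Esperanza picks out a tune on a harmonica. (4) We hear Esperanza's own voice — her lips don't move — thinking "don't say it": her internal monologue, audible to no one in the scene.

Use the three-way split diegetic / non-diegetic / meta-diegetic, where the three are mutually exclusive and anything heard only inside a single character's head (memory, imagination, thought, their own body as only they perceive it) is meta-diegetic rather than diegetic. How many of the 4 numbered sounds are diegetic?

Sound (1): sound married to a title/caption — outside the diegesis by definition, so non-diegetic.
(2) a crowd is part of the location's real environment → diegetic.
(3) a character is playing a harmonica on screen → diegetic.
Sound (4): it's Esperanza's unspoken thought, heard only by the audience via her subjectivity, so meta-diegetic.
So 2 of the 4 are diegetic: (2), (3).

2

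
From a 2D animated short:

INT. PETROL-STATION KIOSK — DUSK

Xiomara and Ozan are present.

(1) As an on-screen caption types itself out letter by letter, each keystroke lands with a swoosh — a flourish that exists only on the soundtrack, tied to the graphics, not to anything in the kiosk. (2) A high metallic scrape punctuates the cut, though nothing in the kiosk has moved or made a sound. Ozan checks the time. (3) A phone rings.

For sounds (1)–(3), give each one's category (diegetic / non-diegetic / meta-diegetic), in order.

non-diegetic, non-diegetic, diegetic

(1) sound married to a title/caption — outside the diegesis by definition → non-diegetic.
(2) it's a sound-design accent with no in-world source; no one in the scene can hear it → non-diegetic.
Sound (3): the sound comes from a phone physically present in the location, so diegetic.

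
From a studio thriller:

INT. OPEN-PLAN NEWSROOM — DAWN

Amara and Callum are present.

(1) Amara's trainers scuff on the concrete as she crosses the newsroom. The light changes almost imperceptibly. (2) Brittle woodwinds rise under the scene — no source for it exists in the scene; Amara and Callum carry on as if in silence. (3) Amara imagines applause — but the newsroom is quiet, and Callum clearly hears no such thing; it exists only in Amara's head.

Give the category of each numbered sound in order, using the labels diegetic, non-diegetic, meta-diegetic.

diegetic, non-diegetic, meta-diegetic

(1) Amara's footsteps are produced in the story world → diegetic.
(2) nothing in the newsroom produces it and the characters don't hear it — pure soundtrack → non-diegetic.
Sound (3): the sound is imagined by Amara; nothing in the story world is producing it and Callum can't hear it, so meta-diegetic.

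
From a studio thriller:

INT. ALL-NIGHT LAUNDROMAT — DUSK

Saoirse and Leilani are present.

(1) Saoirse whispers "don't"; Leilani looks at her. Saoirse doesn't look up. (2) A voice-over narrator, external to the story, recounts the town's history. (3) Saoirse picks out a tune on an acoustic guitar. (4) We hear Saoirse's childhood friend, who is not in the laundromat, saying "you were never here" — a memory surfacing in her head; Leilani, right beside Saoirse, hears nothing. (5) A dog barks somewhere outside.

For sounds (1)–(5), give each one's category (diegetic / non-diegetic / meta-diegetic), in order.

diegetic, non-diegetic, diegetic, meta-diegetic, diegetic

(1) on-screen dialogue — Saoirse speaks and Leilani is there to hear → diegetic.
Sound (2): the narrator exists outside the story world, addressing only the audience, so non-diegetic.
Sound (3): a character is playing an acoustic guitar on screen, so diegetic.
Sound (4): a remembered line, private to Saoirse — not present in the room, not audible to Leilani, so meta-diegetic.
Sound (5): the sound comes from a dog physically present in the location, so diegetic.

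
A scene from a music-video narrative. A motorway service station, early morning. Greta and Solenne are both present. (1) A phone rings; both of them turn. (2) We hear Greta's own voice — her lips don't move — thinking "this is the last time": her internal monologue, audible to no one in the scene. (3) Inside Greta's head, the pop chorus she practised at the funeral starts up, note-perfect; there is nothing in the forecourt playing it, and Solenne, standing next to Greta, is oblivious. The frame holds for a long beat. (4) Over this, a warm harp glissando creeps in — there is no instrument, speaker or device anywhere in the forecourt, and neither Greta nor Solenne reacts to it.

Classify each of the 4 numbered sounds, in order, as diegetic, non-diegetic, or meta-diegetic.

diegetic, meta-diegetic, meta-diegetic, non-diegetic

(1) a phone is a real object/event in the scene's world → diegetic.
Sound (2): internal monologue — inside Greta's mind, not spoken into the scene, so meta-diegetic.
Sound (3): it lives in Greta's subjectivity, not in the forecourt, so meta-diegetic.
(4) is non-diegetic: score with no on-screen or off-screen source; it exists for the audience alone.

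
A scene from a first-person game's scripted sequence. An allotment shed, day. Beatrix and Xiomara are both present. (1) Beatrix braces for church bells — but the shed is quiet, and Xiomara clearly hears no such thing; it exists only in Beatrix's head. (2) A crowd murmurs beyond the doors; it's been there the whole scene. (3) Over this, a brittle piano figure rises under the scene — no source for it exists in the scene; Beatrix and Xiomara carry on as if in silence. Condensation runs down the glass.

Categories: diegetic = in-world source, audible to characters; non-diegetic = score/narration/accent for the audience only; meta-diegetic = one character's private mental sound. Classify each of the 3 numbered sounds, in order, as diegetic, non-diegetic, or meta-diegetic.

meta-diegetic, diegetic, non-diegetic

Sound (1): Beatrix alone 'hears' it — an imagined sound, not present in the space, so meta-diegetic.
(2) ambient/room sound belonging to the story's physical space → diegetic.
(3) score with no on-screen or off-screen source; it exists for the audience alone → non-diegetic.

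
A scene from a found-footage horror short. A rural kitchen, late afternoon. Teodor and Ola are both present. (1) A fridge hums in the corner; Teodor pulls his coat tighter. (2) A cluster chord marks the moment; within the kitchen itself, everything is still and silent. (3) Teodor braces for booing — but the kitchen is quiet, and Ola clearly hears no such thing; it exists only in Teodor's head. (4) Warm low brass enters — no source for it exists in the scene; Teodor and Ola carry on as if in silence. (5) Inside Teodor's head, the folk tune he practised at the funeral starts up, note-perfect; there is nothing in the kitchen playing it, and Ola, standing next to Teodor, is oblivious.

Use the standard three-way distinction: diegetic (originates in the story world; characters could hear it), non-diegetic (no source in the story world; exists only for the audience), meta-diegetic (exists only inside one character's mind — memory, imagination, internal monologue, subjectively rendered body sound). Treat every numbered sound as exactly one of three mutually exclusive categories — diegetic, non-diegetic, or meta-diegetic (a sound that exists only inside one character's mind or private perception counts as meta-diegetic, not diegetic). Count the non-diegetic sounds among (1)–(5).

2

(1) a fridge is part of the location's real environment → diegetic.
(2) is non-diegetic: it's a sound-design accent with no in-world source; no one in the scene can hear it.
(3) is meta-diegetic: Teodor alone 'hears' it — an imagined sound, not present in the space.
Sound (4): nothing in the kitchen produces it and the characters don't hear it — pure soundtrack, so non-diegetic.
Sound (5): the music is a memory playing inside Teodor's mind alone; no real-world source, Ola can't hear it, so meta-diegetic.
So 2 of the 5 are non-diegetic: (2), (4).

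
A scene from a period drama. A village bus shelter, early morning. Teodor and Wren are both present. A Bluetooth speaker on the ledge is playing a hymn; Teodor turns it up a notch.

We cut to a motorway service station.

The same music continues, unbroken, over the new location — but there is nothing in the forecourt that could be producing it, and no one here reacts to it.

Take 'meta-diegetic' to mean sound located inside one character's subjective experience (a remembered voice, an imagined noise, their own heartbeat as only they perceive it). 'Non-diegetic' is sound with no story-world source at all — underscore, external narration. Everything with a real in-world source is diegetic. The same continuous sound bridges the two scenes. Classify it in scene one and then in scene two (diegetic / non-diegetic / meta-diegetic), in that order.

Scene one: a Bluetooth speaker is an on-screen source and Teodor reacts to it → diegetic.
Scene two: there is no source in the forecourt and no one hears it — it's now underscore → non-diegetic.

diegetic, non-diegetic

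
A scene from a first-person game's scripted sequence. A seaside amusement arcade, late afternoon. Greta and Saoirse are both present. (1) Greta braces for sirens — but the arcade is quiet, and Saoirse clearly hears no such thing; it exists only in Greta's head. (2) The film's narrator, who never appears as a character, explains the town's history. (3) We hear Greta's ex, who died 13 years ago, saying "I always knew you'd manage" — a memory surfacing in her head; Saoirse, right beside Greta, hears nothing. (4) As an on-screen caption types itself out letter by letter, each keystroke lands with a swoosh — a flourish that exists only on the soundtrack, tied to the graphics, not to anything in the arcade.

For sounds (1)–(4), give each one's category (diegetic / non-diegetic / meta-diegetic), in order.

meta-diegetic, non-diegetic, meta-diegetic, non-diegetic

(1) is meta-diegetic: subjective to Greta: the arcade is silent and Saoirse hears nothing.
(2) is non-diegetic: commentary laid over the scene from outside the fiction.
Sound (3): a remembered line, private to Greta — not present in the room, not audible to Saoirse, so meta-diegetic.
Sound (4): it accompanies on-screen graphics, not anything inside the story world, so non-diegetic.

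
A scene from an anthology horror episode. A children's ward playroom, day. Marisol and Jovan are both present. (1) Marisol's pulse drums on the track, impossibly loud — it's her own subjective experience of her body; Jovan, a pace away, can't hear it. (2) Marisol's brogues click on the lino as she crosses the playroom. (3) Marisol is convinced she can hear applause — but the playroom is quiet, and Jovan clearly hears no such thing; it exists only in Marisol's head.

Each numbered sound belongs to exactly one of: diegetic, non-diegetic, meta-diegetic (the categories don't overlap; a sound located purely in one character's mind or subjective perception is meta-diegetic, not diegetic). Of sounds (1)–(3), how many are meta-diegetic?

Sound (1): point-of-audition from inside Marisol's body; not a sound in the room, so meta-diegetic.
Sound (2): a character's body making contact with the set — an in-world sound, so diegetic.
(3) is meta-diegetic: Marisol alone 'hears' it — an imagined sound, not present in the space.
Meta-diegetic: (1), (3) — that's 2.

2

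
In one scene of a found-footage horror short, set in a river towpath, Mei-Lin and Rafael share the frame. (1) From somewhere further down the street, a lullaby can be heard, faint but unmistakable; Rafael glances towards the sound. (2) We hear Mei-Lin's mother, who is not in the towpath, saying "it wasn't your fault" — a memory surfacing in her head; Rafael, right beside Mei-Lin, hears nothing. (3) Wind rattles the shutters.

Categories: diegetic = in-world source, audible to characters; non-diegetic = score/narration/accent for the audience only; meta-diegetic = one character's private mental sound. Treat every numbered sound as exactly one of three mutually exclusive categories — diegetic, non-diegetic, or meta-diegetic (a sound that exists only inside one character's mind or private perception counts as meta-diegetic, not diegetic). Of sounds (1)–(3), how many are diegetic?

(1) is diegetic: it's coming from somewhere further down the street — a location within the story world — and Rafael reacts.
(2) the voice is a memory playing only inside Mei-Lin's mind; Rafael can't hear it → meta-diegetic.
Sound (3): wind is part of the location's real environment, so diegetic.
So 2 of the 3 are diegetic: (1), (3).

2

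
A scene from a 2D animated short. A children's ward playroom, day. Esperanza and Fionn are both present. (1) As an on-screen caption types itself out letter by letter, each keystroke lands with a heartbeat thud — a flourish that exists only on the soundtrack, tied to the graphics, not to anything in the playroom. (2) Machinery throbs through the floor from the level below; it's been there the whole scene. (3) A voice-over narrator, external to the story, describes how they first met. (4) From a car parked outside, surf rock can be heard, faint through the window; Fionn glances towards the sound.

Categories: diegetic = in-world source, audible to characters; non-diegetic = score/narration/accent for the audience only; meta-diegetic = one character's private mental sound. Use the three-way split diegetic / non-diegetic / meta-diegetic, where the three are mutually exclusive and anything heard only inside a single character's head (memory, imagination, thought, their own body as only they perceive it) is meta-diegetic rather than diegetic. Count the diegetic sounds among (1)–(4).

Sound (1): sound married to a title/caption — outside the diegesis by definition, so non-diegetic.
(2) machinery is part of the location's real environment → diegetic.
(3) external voice-over — not a character, not heard by anyone in the scene → non-diegetic.
(4) it's coming from a car parked outside — a location within the story world — and Fionn reacts → diegetic.
Diegetic: (2), (4) — that's 2.

2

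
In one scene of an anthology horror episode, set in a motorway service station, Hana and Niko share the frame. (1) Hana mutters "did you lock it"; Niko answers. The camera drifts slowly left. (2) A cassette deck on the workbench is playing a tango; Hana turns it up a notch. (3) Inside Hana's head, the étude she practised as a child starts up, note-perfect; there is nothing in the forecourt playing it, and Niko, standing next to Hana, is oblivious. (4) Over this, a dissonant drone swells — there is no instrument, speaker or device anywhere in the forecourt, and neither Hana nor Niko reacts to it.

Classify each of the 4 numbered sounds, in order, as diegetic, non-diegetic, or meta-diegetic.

(1) spoken by a character present in the story world → diegetic.
Sound (2): the music comes from an on-screen device that Hana responds to, so diegetic.
(3) the music is a memory playing inside Hana's mind alone; no real-world source, Niko can't hear it → meta-diegetic.
(4) is non-diegetic: it has no source in the story world and no character can hear it — it's underscore.

diegetic, diegetic, meta-diegetic, non-diegetic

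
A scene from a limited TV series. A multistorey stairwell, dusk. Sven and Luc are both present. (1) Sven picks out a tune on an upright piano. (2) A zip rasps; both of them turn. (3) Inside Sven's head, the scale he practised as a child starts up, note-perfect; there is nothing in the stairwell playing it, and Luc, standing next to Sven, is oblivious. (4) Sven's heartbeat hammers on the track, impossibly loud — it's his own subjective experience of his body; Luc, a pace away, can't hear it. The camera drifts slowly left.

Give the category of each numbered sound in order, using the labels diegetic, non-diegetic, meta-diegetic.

diegetic, diegetic, meta-diegetic, meta-diegetic

(1) is diegetic: Sven is producing the music live, in the story world.
(2) is diegetic: an in-world source (a zip); characters could hear it.
(3) is meta-diegetic: remembered music, private to Sven — Luc is oblivious because it isn't in the room.
(4) is meta-diegetic: a subjective body sound — Sven's private perception, inaudible to Luc.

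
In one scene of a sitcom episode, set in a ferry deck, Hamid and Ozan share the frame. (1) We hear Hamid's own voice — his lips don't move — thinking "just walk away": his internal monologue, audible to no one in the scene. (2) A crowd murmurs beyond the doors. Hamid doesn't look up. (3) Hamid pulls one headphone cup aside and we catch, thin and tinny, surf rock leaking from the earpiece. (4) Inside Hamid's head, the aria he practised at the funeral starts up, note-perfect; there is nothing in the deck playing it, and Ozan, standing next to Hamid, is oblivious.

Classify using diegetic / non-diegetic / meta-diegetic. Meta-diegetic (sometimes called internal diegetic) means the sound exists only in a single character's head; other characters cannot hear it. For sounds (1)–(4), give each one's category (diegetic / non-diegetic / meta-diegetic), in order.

meta-diegetic, diegetic, diegetic, meta-diegetic

(1) is meta-diegetic: internal monologue — inside Hamid's mind, not spoken into the scene.
(2) is diegetic: a crowd is part of the location's real environment.
(3) it's leaking from a physical pair of headphones in the scene → diegetic.
Sound (4): the music is a memory playing inside Hamid's mind alone; no real-world source, Ozan can't hear it, so meta-diegetic.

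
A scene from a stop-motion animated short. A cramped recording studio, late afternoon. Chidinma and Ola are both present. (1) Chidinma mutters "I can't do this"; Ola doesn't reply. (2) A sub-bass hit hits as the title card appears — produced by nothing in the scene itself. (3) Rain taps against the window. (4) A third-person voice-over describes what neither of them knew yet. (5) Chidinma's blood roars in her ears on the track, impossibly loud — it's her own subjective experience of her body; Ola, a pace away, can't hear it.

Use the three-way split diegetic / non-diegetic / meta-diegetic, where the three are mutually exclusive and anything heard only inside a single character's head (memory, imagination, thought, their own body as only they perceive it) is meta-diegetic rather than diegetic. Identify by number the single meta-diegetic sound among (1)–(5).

(1) spoken by a character present in the story world → diegetic.
(2) is non-diegetic: it's a sound-design accent with no in-world source; no one in the scene can hear it.
(3) ambient/room sound belonging to the story's physical space → diegetic.
(4) is non-diegetic: the narrator exists outside the story world, addressing only the audience.
Sound (5): it's Chidinma's internal bodily sensation rendered as sound; only Chidinma 'hears' it, so meta-diegetic.
Only (5) is meta-diegetic.

5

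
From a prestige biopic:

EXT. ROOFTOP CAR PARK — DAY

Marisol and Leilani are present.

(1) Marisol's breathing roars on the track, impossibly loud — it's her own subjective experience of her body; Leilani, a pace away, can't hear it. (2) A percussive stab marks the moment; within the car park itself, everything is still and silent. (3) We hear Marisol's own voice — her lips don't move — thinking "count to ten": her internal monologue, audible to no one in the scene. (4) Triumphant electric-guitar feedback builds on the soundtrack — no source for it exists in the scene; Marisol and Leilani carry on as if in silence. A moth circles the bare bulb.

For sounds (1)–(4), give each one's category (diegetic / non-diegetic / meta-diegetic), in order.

Sound (1): it's Marisol's internal bodily sensation rendered as sound; only Marisol 'hears' it, so meta-diegetic.
(2) it's a sound-design accent with no in-world source; no one in the scene can hear it → non-diegetic.
(3) is meta-diegetic: internal monologue — inside Marisol's mind, not spoken into the scene.
Sound (4): nothing in the car park produces it and the characters don't hear it — pure soundtrack, so non-diegetic.

meta-diegetic, non-diegetic, meta-diegetic, non-diegetic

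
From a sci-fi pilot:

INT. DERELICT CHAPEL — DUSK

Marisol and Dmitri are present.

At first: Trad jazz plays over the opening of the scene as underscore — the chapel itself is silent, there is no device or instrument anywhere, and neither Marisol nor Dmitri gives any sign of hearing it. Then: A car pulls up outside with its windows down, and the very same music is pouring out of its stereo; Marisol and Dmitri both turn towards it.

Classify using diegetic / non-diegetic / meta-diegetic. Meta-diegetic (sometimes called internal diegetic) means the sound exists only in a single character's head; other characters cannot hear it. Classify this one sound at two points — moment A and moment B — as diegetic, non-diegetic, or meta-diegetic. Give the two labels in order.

non-diegetic, diegetic

Moment A: no in-world source exists and no character can hear it — underscore → non-diegetic.
Moment B: the car stereo is now a real source in the story world and the characters hear it → diegetic.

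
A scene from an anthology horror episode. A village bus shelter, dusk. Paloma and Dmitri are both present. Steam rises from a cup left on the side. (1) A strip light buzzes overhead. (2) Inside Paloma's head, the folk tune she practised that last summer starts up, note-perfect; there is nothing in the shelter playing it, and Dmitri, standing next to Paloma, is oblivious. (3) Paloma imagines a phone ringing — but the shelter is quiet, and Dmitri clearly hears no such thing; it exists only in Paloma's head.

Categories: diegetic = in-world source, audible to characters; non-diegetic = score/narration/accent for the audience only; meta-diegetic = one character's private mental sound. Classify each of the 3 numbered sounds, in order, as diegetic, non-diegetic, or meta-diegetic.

diegetic, meta-diegetic, meta-diegetic

(1) a strip light is part of the location's real environment → diegetic.
(2) is meta-diegetic: it lives in Paloma's subjectivity, not in the shelter.
(3) is meta-diegetic: subjective to Paloma: the shelter is silent and Dmitri hears nothing.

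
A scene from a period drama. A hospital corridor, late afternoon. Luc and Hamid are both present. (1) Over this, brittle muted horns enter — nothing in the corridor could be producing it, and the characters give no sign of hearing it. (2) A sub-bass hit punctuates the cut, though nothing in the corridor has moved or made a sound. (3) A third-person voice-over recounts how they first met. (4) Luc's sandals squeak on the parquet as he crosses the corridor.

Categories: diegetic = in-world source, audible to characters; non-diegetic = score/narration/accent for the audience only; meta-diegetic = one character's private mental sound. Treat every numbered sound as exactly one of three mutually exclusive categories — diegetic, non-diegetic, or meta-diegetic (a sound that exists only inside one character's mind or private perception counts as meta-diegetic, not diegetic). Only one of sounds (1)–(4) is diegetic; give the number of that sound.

4

(1) is non-diegetic: score with no on-screen or off-screen source; it exists for the audience alone.
Sound (2): nothing in the scene produces it; it's an accent added for the audience, so non-diegetic.
(3) external voice-over — not a character, not heard by anyone in the scene → non-diegetic.
(4) a character's body making contact with the set — an in-world sound → diegetic.
Only (4) is diegetic.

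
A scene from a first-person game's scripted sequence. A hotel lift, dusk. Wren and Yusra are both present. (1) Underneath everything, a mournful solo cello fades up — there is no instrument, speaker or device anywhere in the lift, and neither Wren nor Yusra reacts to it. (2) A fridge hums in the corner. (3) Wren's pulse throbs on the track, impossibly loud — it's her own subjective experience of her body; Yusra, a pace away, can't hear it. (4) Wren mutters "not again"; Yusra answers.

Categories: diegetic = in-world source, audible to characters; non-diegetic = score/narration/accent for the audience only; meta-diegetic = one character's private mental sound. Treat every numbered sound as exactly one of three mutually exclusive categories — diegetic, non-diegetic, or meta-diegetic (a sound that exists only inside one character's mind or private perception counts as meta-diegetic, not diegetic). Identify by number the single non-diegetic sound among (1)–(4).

(1) is non-diegetic: score with no on-screen or off-screen source; it exists for the audience alone.
(2) is diegetic: ambient/room sound belonging to the story's physical space.
(3) a subjective body sound — Wren's private perception, inaudible to Yusra → meta-diegetic.
Sound (4): Wren is a character speaking aloud in the scene, so diegetic.
Only (1) is non-diegetic.

1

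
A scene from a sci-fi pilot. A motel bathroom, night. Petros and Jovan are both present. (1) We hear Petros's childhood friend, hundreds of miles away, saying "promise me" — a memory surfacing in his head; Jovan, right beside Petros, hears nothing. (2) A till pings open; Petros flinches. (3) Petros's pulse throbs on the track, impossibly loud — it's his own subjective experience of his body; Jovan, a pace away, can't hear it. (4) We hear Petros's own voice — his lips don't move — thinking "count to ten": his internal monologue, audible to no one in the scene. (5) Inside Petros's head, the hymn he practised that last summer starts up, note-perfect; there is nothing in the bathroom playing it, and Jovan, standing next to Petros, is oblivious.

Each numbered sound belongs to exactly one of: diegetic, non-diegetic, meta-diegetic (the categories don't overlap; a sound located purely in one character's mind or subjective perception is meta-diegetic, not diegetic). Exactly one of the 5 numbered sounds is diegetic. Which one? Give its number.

2

(1) is meta-diegetic: a remembered line, private to Petros — not present in the room, not audible to Jovan.
(2) a till is a real object/event in the scene's world → diegetic.
Sound (3): point-of-audition from inside Petros's body; not a sound in the room, so meta-diegetic.
Sound (4): internal monologue — inside Petros's mind, not spoken into the scene, so meta-diegetic.
(5) the music is a memory playing inside Petros's mind alone; no real-world source, Jovan can't hear it → meta-diegetic.
Only (2) is diegetic.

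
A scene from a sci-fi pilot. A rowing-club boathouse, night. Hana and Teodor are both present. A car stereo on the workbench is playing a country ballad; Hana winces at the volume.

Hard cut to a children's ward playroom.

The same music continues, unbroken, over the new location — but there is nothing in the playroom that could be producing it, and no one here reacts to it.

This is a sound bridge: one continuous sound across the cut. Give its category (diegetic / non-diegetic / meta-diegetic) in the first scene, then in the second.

diegetic, non-diegetic

Scene one: a car stereo is an on-screen source and Hana reacts to it → diegetic.
Scene two: there is no source in the playroom and no one hears it — it's now underscore → non-diegetic.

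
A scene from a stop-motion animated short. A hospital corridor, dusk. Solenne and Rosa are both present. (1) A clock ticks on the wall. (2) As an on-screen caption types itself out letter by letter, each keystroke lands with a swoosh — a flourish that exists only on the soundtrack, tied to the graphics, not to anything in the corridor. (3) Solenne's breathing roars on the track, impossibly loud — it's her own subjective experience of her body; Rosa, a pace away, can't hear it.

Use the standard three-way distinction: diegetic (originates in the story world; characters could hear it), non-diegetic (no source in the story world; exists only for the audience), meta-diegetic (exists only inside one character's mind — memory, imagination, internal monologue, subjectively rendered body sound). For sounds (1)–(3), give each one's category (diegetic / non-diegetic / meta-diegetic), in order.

Sound (1): an in-world source (a clock); characters could hear it, so diegetic.
Sound (2): the caption isn't part of the story world, so neither is the sound tied to it, so non-diegetic.
(3) is meta-diegetic: it's Solenne's internal bodily sensation rendered as sound; only Solenne 'hears' it.

diegetic, non-diegetic, meta-diegetic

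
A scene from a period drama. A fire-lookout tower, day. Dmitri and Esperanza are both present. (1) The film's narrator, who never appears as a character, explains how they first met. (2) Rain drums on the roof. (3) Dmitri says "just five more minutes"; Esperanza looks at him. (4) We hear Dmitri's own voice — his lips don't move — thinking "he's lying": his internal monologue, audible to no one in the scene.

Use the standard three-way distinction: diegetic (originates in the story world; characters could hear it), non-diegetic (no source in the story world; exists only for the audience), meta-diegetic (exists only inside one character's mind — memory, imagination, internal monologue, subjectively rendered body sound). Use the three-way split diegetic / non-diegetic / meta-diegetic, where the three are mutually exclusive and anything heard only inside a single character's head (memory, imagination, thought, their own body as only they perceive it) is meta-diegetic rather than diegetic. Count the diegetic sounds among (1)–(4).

2

(1) is non-diegetic: the narrator exists outside the story world, addressing only the audience.
Sound (2): rain is part of the location's real environment, so diegetic.
(3) is diegetic: on-screen dialogue — Dmitri speaks and Esperanza is there to hear.
(4) internal monologue — inside Dmitri's mind, not spoken into the scene → meta-diegetic.
Diegetic: (2), (3) — that's 2.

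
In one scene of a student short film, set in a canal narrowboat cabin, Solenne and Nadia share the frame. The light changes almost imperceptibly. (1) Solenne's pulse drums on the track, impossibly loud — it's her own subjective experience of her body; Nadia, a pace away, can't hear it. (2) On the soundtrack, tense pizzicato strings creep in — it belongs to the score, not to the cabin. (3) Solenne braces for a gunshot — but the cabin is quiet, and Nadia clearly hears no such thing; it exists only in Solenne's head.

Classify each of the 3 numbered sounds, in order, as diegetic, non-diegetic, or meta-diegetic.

meta-diegetic, non-diegetic, meta-diegetic

Sound (1): a subjective body sound — Solenne's private perception, inaudible to Nadia, so meta-diegetic.
(2) is non-diegetic: it has no source in the story world and no character can hear it — it's underscore.
(3) is meta-diegetic: the sound is imagined by Solenne; nothing in the story world is producing it and Nadia can't hear it.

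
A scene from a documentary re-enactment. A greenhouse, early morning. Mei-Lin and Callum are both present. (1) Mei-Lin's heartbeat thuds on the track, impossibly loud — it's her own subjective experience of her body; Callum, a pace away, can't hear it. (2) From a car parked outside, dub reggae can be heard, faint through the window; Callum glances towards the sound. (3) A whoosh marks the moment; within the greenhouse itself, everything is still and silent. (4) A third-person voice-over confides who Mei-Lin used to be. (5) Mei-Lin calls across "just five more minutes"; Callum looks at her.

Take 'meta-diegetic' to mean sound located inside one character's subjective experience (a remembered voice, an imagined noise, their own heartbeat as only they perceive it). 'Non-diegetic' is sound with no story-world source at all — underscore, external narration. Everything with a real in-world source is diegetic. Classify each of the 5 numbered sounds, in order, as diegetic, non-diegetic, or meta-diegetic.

meta-diegetic, diegetic, non-diegetic, non-diegetic, diegetic

(1) it's Mei-Lin's internal bodily sensation rendered as sound; only Mei-Lin 'hears' it → meta-diegetic.
(2) it's coming from a car parked outside — a location within the story world — and Callum reacts → diegetic.
Sound (3): nothing in the scene produces it; it's an accent added for the audience, so non-diegetic.
(4) commentary laid over the scene from outside the fiction → non-diegetic.
Sound (5): Mei-Lin is a character speaking aloud in the scene, so diegetic.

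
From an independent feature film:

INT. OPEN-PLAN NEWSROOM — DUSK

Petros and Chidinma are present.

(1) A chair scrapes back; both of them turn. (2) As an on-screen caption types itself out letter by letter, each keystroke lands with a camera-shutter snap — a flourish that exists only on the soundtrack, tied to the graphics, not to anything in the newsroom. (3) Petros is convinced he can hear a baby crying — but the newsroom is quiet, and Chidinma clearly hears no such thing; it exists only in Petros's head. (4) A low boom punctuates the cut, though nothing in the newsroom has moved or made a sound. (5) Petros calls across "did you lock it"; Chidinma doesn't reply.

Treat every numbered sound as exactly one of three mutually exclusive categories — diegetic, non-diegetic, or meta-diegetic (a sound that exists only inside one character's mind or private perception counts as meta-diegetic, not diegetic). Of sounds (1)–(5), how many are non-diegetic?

(1) is diegetic: an in-world source (a chair); characters could hear it.
Sound (2): the caption isn't part of the story world, so neither is the sound tied to it, so non-diegetic.
(3) Petros alone 'hears' it — an imagined sound, not present in the space → meta-diegetic.
(4) is non-diegetic: nothing in the scene produces it; it's an accent added for the audience.
(5) Petros is a character speaking aloud in the scene → diegetic.
So 2 of the 5 are non-diegetic: (2), (4).

2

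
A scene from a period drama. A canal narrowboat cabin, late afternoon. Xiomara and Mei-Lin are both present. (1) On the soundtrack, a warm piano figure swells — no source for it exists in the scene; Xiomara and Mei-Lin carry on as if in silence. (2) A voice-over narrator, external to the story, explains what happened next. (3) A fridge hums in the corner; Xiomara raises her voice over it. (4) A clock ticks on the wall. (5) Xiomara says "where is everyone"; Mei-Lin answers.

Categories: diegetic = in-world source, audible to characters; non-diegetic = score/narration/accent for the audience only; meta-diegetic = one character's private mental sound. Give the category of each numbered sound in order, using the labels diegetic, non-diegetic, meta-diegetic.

(1) is non-diegetic: it has no source in the story world and no character can hear it — it's underscore.
(2) is non-diegetic: external voice-over — not a character, not heard by anyone in the scene.
(3) a fridge is part of the location's real environment → diegetic.
(4) the sound comes from a clock physically present in the location → diegetic.
(5) is diegetic: Xiomara is a character speaking aloud in the scene.

non-diegetic, non-diegetic, diegetic, diegetic, diegetic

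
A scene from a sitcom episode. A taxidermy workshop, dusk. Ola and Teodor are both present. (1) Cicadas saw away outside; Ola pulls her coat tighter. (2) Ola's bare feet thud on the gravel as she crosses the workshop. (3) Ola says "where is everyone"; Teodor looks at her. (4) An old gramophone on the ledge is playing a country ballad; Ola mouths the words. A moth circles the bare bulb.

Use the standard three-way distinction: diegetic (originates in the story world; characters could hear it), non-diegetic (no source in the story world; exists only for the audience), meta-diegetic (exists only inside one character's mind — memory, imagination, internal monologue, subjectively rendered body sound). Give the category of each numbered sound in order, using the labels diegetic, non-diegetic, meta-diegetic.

Sound (1): it's the actual ambient sound of the location, so diegetic.
(2) is diegetic: it's the physical sound of Ola moving in the space.
Sound (3): on-screen dialogue — Ola speaks and Teodor is there to hear, so diegetic.
(4) is diegetic: an old gramophone is a physical source in the scene and Ola reacts to it.

diegetic, diegetic, diegetic, diegetic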